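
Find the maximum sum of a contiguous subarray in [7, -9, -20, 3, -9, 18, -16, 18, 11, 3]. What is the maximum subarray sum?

Using Kadane's algorithm on [7, -9, -20, 3, -9, 18, -16, 18, 11, 3]:

Scanning through the array:
Position 1 (value -9): max_ending_here = -2, max_so_far = 7
Position 2 (value -20): max_ending_here = -20, max_so_far = 7
Position 3 (value 3): max_ending_here = 3, max_so_far = 7
Position 4 (value -9): max_ending_here = -6, max_so_far = 7
Position 5 (value 18): max_ending_here = 18, max_so_far = 18
Position 6 (value -16): max_ending_here = 2, max_so_far = 18
Position 7 (value 18): max_ending_here = 20, max_so_far = 20
Position 8 (value 11): max_ending_here = 31, max_so_far = 31
Position 9 (value 3): max_ending_here = 34, max_so_far = 34

Maximum subarray: [18, -16, 18, 11, 3]
Maximum sum: 34

The maximum subarray is [18, -16, 18, 11, 3] with sum 34. This subarray runs from index 5 to index 9.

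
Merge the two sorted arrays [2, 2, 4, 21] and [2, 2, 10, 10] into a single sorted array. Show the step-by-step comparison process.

Merging process:

Compare 2 vs 2: take 2 from left. Merged: [2]
Compare 2 vs 2: take 2 from left. Merged: [2, 2]
Compare 4 vs 2: take 2 from right. Merged: [2, 2, 2]
Compare 4 vs 2: take 2 from right. Merged: [2, 2, 2, 2]
Compare 4 vs 10: take 4 from left. Merged: [2, 2, 2, 2, 4]
Compare 21 vs 10: take 10 from right. Merged: [2, 2, 2, 2, 4, 10]
Compare 21 vs 10: take 10 from right. Merged: [2, 2, 2, 2, 4, 10, 10]
Append remaining from left: [21]. Merged: [2, 2, 2, 2, 4, 10, 10, 21]

Final merged array: [2, 2, 2, 2, 4, 10, 10, 21]
Total comparisons: 7

The merged array is [2, 2, 2, 2, 4, 10, 10, 21], requiring 7 comparisons. The merge step runs in O(n) time where n is the total number of elements.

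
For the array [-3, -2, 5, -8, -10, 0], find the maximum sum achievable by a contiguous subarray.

Using Kadane's algorithm on [-3, -2, 5, -8, -10, 0]:

Scanning through the array:
Position 1 (value -2): max_ending_here = -2, max_so_far = -2
Position 2 (value 5): max_ending_here = 5, max_so_far = 5
Position 3 (value -8): max_ending_here = -3, max_so_far = 5
Position 4 (value -10): max_ending_here = -10, max_so_far = 5
Position 5 (value 0): max_ending_here = 0, max_so_far = 5

Maximum subarray: [5]
Maximum sum: 5

The maximum subarray is [5] with sum 5. This subarray runs from index 2 to index 2.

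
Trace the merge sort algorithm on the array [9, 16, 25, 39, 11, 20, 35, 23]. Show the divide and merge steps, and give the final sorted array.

Merge sort trace:

Split: [9, 16, 25, 39, 11, 20, 35, 23] -> [9, 16, 25, 39] and [11, 20, 35, 23]
  Split: [9, 16, 25, 39] -> [9, 16] and [25, 39]
    Split: [9, 16] -> [9] and [16]
    Merge: [9] + [16] -> [9, 16]
    Split: [25, 39] -> [25] and [39]
    Merge: [25] + [39] -> [25, 39]
  Merge: [9, 16] + [25, 39] -> [9, 16, 25, 39]
  Split: [11, 20, 35, 23] -> [11, 20] and [35, 23]
    Split: [11, 20] -> [11] and [20]
    Merge: [11] + [20] -> [11, 20]
    Split: [35, 23] -> [35] and [23]
    Merge: [35] + [23] -> [23, 35]
  Merge: [11, 20] + [23, 35] -> [11, 20, 23, 35]
Merge: [9, 16, 25, 39] + [11, 20, 23, 35] -> [9, 11, 16, 20, 23, 25, 35, 39]

Final sorted array: [9, 11, 16, 20, 23, 25, 35, 39]

The merge sort proceeds by recursively splitting the array and merging sorted halves.
After all merges, the sorted array is [9, 11, 16, 20, 23, 25, 35, 39].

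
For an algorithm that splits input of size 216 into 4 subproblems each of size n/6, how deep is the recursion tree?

For divide and conquer with division factor 6:

Problem sizes at each level:
Level 0: 216
Level 1: 36
Level 2: 6
Level 3: 1

The root is level 0 and the size-1 base case is level 3 (the tree spans levels 0 through 3, i.e. 4 levels counting the root), so the depth is the number of divisions: log_6(216) = 3

The recursion tree depth is log_6(216) = 3. At each level, the problem size is divided by 6, so it takes 3 divisions to reduce to a base case of size 1. The algorithm makes 4 recursive calls at each level.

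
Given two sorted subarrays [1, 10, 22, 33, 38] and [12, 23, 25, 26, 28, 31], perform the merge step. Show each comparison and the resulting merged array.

Merging process:

Compare 1 vs 12: take 1 from left. Merged: [1]
Compare 10 vs 12: take 10 from left. Merged: [1, 10]
Compare 22 vs 12: take 12 from right. Merged: [1, 10, 12]
Compare 22 vs 23: take 22 from left. Merged: [1, 10, 12, 22]
Compare 33 vs 23: take 23 from right. Merged: [1, 10, 12, 22, 23]
Compare 33 vs 25: take 25 from right. Merged: [1, 10, 12, 22, 23, 25]
Compare 33 vs 26: take 26 from right. Merged: [1, 10, 12, 22, 23, 25, 26]
Compare 33 vs 28: take 28 from right. Merged: [1, 10, 12, 22, 23, 25, 26, 28]
Compare 33 vs 31: take 31 from right. Merged: [1, 10, 12, 22, 23, 25, 26, 28, 31]
Append remaining from left: [33, 38]. Merged: [1, 10, 12, 22, 23, 25, 26, 28, 31, 33, 38]

Final merged array: [1, 10, 12, 22, 23, 25, 26, 28, 31, 33, 38]
Total comparisons: 9

The merged array is [1, 10, 12, 22, 23, 25, 26, 28, 31, 33, 38], requiring 9 comparisons. The merge step runs in O(n) time where n is the total number of elements.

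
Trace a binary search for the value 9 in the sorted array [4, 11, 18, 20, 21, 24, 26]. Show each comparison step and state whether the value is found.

Binary search for 9 in [4, 11, 18, 20, 21, 24, 26]:

lo=0, hi=6, mid=3, arr[mid]=20 -> 20 > 9, search left half
lo=0, hi=2, mid=1, arr[mid]=11 -> 11 > 9, search left half
lo=0, hi=0, mid=0, arr[mid]=4 -> 4 < 9, search right half
lo=1 > hi=0, target 9 not found

Binary search determines that 9 is not in the array after 3 comparisons. The search space was exhausted without finding the target.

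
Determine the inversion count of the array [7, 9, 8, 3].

Finding inversions in [7, 9, 8, 3]:

(0, 3): arr[0]=7 > arr[3]=3
(1, 2): arr[1]=9 > arr[2]=8
(1, 3): arr[1]=9 > arr[3]=3
(2, 3): arr[2]=8 > arr[3]=3

Total inversions: 4

The array has 4 inversion(s): (0,3), (1,2), (1,3), (2,3). Each pair (i,j) satisfies i < j and arr[i] > arr[j].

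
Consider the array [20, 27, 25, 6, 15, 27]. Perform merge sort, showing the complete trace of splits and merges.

Merge sort trace:

Split: [20, 27, 25, 6, 15, 27] -> [20, 27, 25] and [6, 15, 27]
  Split: [20, 27, 25] -> [20] and [27, 25]
    Split: [27, 25] -> [27] and [25]
    Merge: [27] + [25] -> [25, 27]
  Merge: [20] + [25, 27] -> [20, 25, 27]
  Split: [6, 15, 27] -> [6] and [15, 27]
    Split: [15, 27] -> [15] and [27]
    Merge: [15] + [27] -> [15, 27]
  Merge: [6] + [15, 27] -> [6, 15, 27]
Merge: [20, 25, 27] + [6, 15, 27] -> [6, 15, 20, 25, 27, 27]

Final sorted array: [6, 15, 20, 25, 27, 27]

The merge sort proceeds by recursively splitting the array and merging sorted halves.
After all merges, the sorted array is [6, 15, 20, 25, 27, 27].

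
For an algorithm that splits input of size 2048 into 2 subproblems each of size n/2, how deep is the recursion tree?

For divide and conquer with division factor 2:

Problem sizes at each level:
Level 0: 2048
Level 1: 1024
Level 2: 512
Level 3: 256
Level 4: 128
Level 5: 64
Level 6: 32
Level 7: 16
Level 8: 8
Level 9: 4
Level 10: 2
Level 11: 1

The root is level 0 and the size-1 base case is level 11 (the tree spans levels 0 through 11, i.e. 12 levels counting the root), so the depth is the number of divisions: log_2(2048) = 11

The recursion tree depth is log_2(2048) = 11. At each level, the problem size is divided by 2, so it takes 11 divisions to reduce to a base case of size 1. The algorithm makes 2 recursive calls at each level.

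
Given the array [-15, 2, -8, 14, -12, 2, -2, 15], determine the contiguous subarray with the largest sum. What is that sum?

Using Kadane's algorithm on [-15, 2, -8, 14, -12, 2, -2, 15]:

Scanning through the array:
Position 1 (value 2): max_ending_here = 2, max_so_far = 2
Position 2 (value -8): max_ending_here = -6, max_so_far = 2
Position 3 (value 14): max_ending_here = 14, max_so_far = 14
Position 4 (value -12): max_ending_here = 2, max_so_far = 14
Position 5 (value 2): max_ending_here = 4, max_so_far = 14
Position 6 (value -2): max_ending_here = 2, max_so_far = 14
Position 7 (value 15): max_ending_here = 17, max_so_far = 17

Maximum subarray: [14, -12, 2, -2, 15]
Maximum sum: 17

The maximum subarray is [14, -12, 2, -2, 15] with sum 17. This subarray runs from index 3 to index 7.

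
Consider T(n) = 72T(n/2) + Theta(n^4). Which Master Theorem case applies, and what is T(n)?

Master Theorem for T(n) = 72T(n/2) + O(n^4):

a = 72, b = 2, c = 4
log_b(a) = log_2(72) = 6.1699

Case 1: c = 4 < log_2(72) = 6.1699
T(n) = O(n^(log_2 72))

For T(n) = 72T(n/2) + O(n^4): log_2(72) = 6.1699. This is Case 1 of the Master Theorem (c < log_b(a), work dominated by leaves), giving O(n^(log_2 72)).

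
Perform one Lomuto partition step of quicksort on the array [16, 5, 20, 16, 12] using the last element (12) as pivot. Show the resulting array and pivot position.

Lomuto partition with pivot = 12:

Initial array: [16, 5, 20, 16, 12]

arr[0]=16 > 12: no swap
arr[1]=5 <= 12: swap with position 0, array becomes [5, 16, 20, 16, 12]
arr[2]=20 > 12: no swap
arr[3]=16 > 12: no swap

Place pivot at position 1: [5, 12, 20, 16, 16]
Pivot position: 1

After partitioning with pivot 12, the array becomes [5, 12, 20, 16, 16]. The pivot is placed at index 1. All elements to the left of the pivot are <= 12, and all elements to the right are > 12.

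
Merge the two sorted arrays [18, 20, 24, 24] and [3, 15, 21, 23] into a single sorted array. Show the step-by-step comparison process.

Merging process:

Compare 18 vs 3: take 3 from right. Merged: [3]
Compare 18 vs 15: take 15 from right. Merged: [3, 15]
Compare 18 vs 21: take 18 from left. Merged: [3, 15, 18]
Compare 20 vs 21: take 20 from left. Merged: [3, 15, 18, 20]
Compare 24 vs 21: take 21 from right. Merged: [3, 15, 18, 20, 21]
Compare 24 vs 23: take 23 from right. Merged: [3, 15, 18, 20, 21, 23]
Append remaining from left: [24, 24]. Merged: [3, 15, 18, 20, 21, 23, 24, 24]

Final merged array: [3, 15, 18, 20, 21, 23, 24, 24]
Total comparisons: 6

The merged array is [3, 15, 18, 20, 21, 23, 24, 24], requiring 6 comparisons. The merge step runs in O(n) time where n is the total number of elements.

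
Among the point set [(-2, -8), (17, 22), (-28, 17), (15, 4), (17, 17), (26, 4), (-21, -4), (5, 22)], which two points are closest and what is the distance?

Computing all pairwise distances among 8 points:

d((-2, -8), (17, 22)) = 35.5106
d((-2, -8), (-28, 17)) = 36.0694
d((-2, -8), (15, 4)) = 20.8087
d((-2, -8), (17, 17)) = 31.4006
d((-2, -8), (26, 4)) = 30.4631
d((-2, -8), (-21, -4)) = 19.4165
d((-2, -8), (5, 22)) = 30.8058
d((17, 22), (-28, 17)) = 45.2769
d((17, 22), (15, 4)) = 18.1108
d((17, 22), (17, 17)) = 5.0 <-- minimum
d((17, 22), (26, 4)) = 20.1246
d((17, 22), (-21, -4)) = 46.0435
d((17, 22), (5, 22)) = 12.0
d((-28, 17), (15, 4)) = 44.9222
d((-28, 17), (17, 17)) = 45.0
d((-28, 17), (26, 4)) = 55.5428
d((-28, 17), (-21, -4)) = 22.1359
d((-28, 17), (5, 22)) = 33.3766
d((15, 4), (17, 17)) = 13.1529
d((15, 4), (26, 4)) = 11.0
d((15, 4), (-21, -4)) = 36.8782
d((15, 4), (5, 22)) = 20.5913
d((17, 17), (26, 4)) = 15.8114
d((17, 17), (-21, -4)) = 43.4166
d((17, 17), (5, 22)) = 13.0
d((26, 4), (-21, -4)) = 47.676
d((26, 4), (5, 22)) = 27.6586
d((-21, -4), (5, 22)) = 36.7696

Closest pair: (17, 22) and (17, 17) with distance 5.0

The closest pair is (17, 22) and (17, 17) with Euclidean distance 5.0. For 8 points, brute-force pairwise comparison is shown above. For large n, the divide-and-conquer algorithm (sort by x, recurse on halves, check the dividing strip) achieves O(n log n).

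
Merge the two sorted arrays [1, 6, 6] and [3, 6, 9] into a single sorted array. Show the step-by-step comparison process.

Merging process:

Compare 1 vs 3: take 1 from left. Merged: [1]
Compare 6 vs 3: take 3 from right. Merged: [1, 3]
Compare 6 vs 6: take 6 from left. Merged: [1, 3, 6]
Compare 6 vs 6: take 6 from left. Merged: [1, 3, 6, 6]
Append remaining from right: [6, 9]. Merged: [1, 3, 6, 6, 6, 9]

Final merged array: [1, 3, 6, 6, 6, 9]
Total comparisons: 4

The merged array is [1, 3, 6, 6, 6, 9], requiring 4 comparisons. The merge step runs in O(n) time where n is the total number of elements.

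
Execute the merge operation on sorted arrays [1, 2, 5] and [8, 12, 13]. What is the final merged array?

Merging process:

Compare 1 vs 8: take 1 from left. Merged: [1]
Compare 2 vs 8: take 2 from left. Merged: [1, 2]
Compare 5 vs 8: take 5 from left. Merged: [1, 2, 5]
Append remaining from right: [8, 12, 13]. Merged: [1, 2, 5, 8, 12, 13]

Final merged array: [1, 2, 5, 8, 12, 13]
Total comparisons: 3

The merged array is [1, 2, 5, 8, 12, 13], requiring 3 comparisons. The merge step runs in O(n) time where n is the total number of elements.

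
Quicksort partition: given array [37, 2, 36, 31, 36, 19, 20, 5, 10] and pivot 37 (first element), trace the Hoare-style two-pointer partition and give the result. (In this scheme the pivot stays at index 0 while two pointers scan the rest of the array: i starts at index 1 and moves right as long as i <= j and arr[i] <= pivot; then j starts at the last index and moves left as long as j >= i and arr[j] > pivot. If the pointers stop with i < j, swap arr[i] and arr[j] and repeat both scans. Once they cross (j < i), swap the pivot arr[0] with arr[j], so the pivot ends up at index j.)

Hoare-style two-pointer partition with pivot = 37:

Initial array: [37, 2, 36, 31, 36, 19, 20, 5, 10]

Pointers start at i = 1, j = 8.
i ends at 9, j ends at 8: the pointers have crossed (j < i), so scanning stops.

Swap pivot arr[0] with arr[8] to place pivot at position 8: [10, 2, 36, 31, 36, 19, 20, 5, 37]
Pivot position: 8

After partitioning with pivot 37, the array becomes [10, 2, 36, 31, 36, 19, 20, 5, 37]. The pivot is placed at index 8. All elements to the left of the pivot are <= 37, and all elements to the right are > 37.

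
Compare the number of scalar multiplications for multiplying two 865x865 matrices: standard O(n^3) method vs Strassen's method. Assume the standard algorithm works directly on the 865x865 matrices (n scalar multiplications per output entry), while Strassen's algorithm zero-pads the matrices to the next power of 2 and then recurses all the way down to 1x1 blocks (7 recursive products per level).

Matrix multiplication for 865x865 matrices:

Strassen's algorithm requires power-of-2 dimensions. Pad 865x865 to 1024x1024 (next power of 2).

Standard algorithm: 865^3 = 647214625 multiplications
Strassen's algorithm: 7^(log2(1024)) = 7^10 = 282475249 multiplications
Savings: 647214625 - 282475249 = 364739376 multiplications

Standard: 647214625 multiplications (865^3). Strassen: 282475249 multiplications (7^10, after padding to 1024x1024). Strassen reduces 8 recursive multiplications to 7 at each level.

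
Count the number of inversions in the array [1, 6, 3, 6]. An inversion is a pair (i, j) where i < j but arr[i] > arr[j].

Finding inversions in [1, 6, 3, 6]:

(1, 2): arr[1]=6 > arr[2]=3

Total inversions: 1

The array has 1 inversion(s): (1,2). Each pair (i,j) satisfies i < j and arr[i] > arr[j].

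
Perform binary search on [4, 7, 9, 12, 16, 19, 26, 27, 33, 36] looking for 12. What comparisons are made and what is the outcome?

Binary search for 12 in [4, 7, 9, 12, 16, 19, 26, 27, 33, 36]:

lo=0, hi=9, mid=4, arr[mid]=16 -> 16 > 12, search left half
lo=0, hi=3, mid=1, arr[mid]=7 -> 7 < 12, search right half
lo=2, hi=3, mid=2, arr[mid]=9 -> 9 < 12, search right half
lo=3, hi=3, mid=3, arr[mid]=12 -> Found target at index 3!

Binary search finds 12 at index 3 after 4 comparisons. The search repeatedly halves the search space by comparing with the middle element.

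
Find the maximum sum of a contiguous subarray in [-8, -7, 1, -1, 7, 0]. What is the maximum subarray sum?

Using Kadane's algorithm on [-8, -7, 1, -1, 7, 0]:

Scanning through the array:
Position 1 (value -7): max_ending_here = -7, max_so_far = -7
Position 2 (value 1): max_ending_here = 1, max_so_far = 1
Position 3 (value -1): max_ending_here = 0, max_so_far = 1
Position 4 (value 7): max_ending_here = 7, max_so_far = 7
Position 5 (value 0): max_ending_here = 7, max_so_far = 7

Maximum subarray: [1, -1, 7]
Maximum sum: 7

The maximum subarray is [1, -1, 7] with sum 7. This subarray runs from index 2 to index 4.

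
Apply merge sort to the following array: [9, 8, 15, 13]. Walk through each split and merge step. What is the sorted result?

Merge sort trace:

Split: [9, 8, 15, 13] -> [9, 8] and [15, 13]
  Split: [9, 8] -> [9] and [8]
  Merge: [9] + [8] -> [8, 9]
  Split: [15, 13] -> [15] and [13]
  Merge: [15] + [13] -> [13, 15]
Merge: [8, 9] + [13, 15] -> [8, 9, 13, 15]

Final sorted array: [8, 9, 13, 15]

The merge sort proceeds by recursively splitting the array and merging sorted halves.
After all merges, the sorted array is [8, 9, 13, 15].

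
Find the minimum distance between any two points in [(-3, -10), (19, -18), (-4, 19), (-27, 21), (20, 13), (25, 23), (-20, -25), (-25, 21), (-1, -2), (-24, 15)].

Computing all pairwise distances among 10 points:

d((-3, -10), (19, -18)) = 23.4094
d((-3, -10), (-4, 19)) = 29.0172
d((-3, -10), (-27, 21)) = 39.2046
d((-3, -10), (20, 13)) = 32.5269
d((-3, -10), (25, 23)) = 43.2782
d((-3, -10), (-20, -25)) = 22.6716
d((-3, -10), (-25, 21)) = 38.0132
d((-3, -10), (-1, -2)) = 8.2462
d((-3, -10), (-24, 15)) = 32.6497
d((19, -18), (-4, 19)) = 43.566
d((19, -18), (-27, 21)) = 60.3075
d((19, -18), (20, 13)) = 31.0161
d((19, -18), (25, 23)) = 41.4367
d((19, -18), (-20, -25)) = 39.6232
d((19, -18), (-25, 21)) = 58.7963
d((19, -18), (-1, -2)) = 25.6125
d((19, -18), (-24, 15)) = 54.2033
d((-4, 19), (-27, 21)) = 23.0868
d((-4, 19), (20, 13)) = 24.7386
d((-4, 19), (25, 23)) = 29.2746
d((-4, 19), (-20, -25)) = 46.8188
d((-4, 19), (-25, 21)) = 21.095
d((-4, 19), (-1, -2)) = 21.2132
d((-4, 19), (-24, 15)) = 20.3961
d((-27, 21), (20, 13)) = 47.676
d((-27, 21), (25, 23)) = 52.0384
d((-27, 21), (-20, -25)) = 46.5296
d((-27, 21), (-25, 21)) = 2.0 <-- minimum
d((-27, 21), (-1, -2)) = 34.7131
d((-27, 21), (-24, 15)) = 6.7082
d((20, 13), (25, 23)) = 11.1803
d((20, 13), (-20, -25)) = 55.1725
d((20, 13), (-25, 21)) = 45.7056
d((20, 13), (-1, -2)) = 25.807
d((20, 13), (-24, 15)) = 44.0454
d((25, 23), (-20, -25)) = 65.7951
d((25, 23), (-25, 21)) = 50.04
d((25, 23), (-1, -2)) = 36.0694
d((25, 23), (-24, 15)) = 49.6488
d((-20, -25), (-25, 21)) = 46.2709
d((-20, -25), (-1, -2)) = 29.8329
d((-20, -25), (-24, 15)) = 40.1995
d((-25, 21), (-1, -2)) = 33.2415
d((-25, 21), (-24, 15)) = 6.0828
d((-1, -2), (-24, 15)) = 28.6007

Closest pair: (-27, 21) and (-25, 21) with distance 2.0

The closest pair is (-27, 21) and (-25, 21) with Euclidean distance 2.0. For 10 points, brute-force pairwise comparison is shown above. For large n, the divide-and-conquer algorithm (sort by x, recurse on halves, check the dividing strip) achieves O(n log n).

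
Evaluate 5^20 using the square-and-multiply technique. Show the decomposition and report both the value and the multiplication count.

Computing 5^20 by squaring (build up from 5^1; each line after the first costs one multiplication):

5^1 = 5
5^2 = (5^1)^2 = 5^2 = 25
5^4 = (5^2)^2 = 25^2 = 625
5^5 = 5 * 5^4 = 5 * 625 = 3125
5^10 = (5^5)^2 = 3125^2 = 9765625
5^20 = (5^10)^2 = 9765625^2 = 95367431640625

Result: 95367431640625
Multiplications needed: 5 (5 lines after 5^1)

5^20 = 95367431640625. Using exponentiation by squaring, this requires 5 multiplications. The key idea: if the exponent is even, square the half-power; if odd, multiply by the base once.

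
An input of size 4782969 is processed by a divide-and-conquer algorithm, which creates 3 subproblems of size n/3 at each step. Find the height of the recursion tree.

For divide and conquer with division factor 3:

Problem sizes at each level:
Level 0: 4782969
Level 1: 1594323
Level 2: 531441
Level 3: 177147
Level 4: 59049
Level 5: 19683
Level 6: 6561
Level 7: 2187
Level 8: 729
Level 9: 243
Level 10: 81
Level 11: 27
Level 12: 9
Level 13: 3
Level 14: 1

The root is level 0 and the size-1 base case is level 14 (the tree spans levels 0 through 14, i.e. 15 levels counting the root), so the depth is the number of divisions: log_3(4782969) = 14

The recursion tree depth is log_3(4782969) = 14. At each level, the problem size is divided by 3, so it takes 14 divisions to reduce to a base case of size 1. The algorithm makes 3 recursive calls at each level.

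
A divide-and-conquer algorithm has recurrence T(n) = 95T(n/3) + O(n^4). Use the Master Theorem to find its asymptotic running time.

Master Theorem for T(n) = 95T(n/3) + O(n^4):

a = 95, b = 3, c = 4
log_b(a) = log_3(95) = 4.1451

Case 1: c = 4 < log_3(95) = 4.1451
T(n) = O(n^(log_3 95))

For T(n) = 95T(n/3) + O(n^4): log_3(95) = 4.1451. This is Case 1 of the Master Theorem (c < log_b(a), work dominated by leaves), giving O(n^(log_3 95)).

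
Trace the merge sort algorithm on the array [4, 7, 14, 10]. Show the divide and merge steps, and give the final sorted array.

Merge sort trace:

Split: [4, 7, 14, 10] -> [4, 7] and [14, 10]
  Split: [4, 7] -> [4] and [7]
  Merge: [4] + [7] -> [4, 7]
  Split: [14, 10] -> [14] and [10]
  Merge: [14] + [10] -> [10, 14]
Merge: [4, 7] + [10, 14] -> [4, 7, 10, 14]

Final sorted array: [4, 7, 10, 14]

The merge sort proceeds by recursively splitting the array and merging sorted halves.
After all merges, the sorted array is [4, 7, 10, 14].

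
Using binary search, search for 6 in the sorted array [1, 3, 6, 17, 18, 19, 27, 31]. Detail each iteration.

Binary search for 6 in [1, 3, 6, 17, 18, 19, 27, 31]:

lo=0, hi=7, mid=3, arr[mid]=17 -> 17 > 6, search left half
lo=0, hi=2, mid=1, arr[mid]=3 -> 3 < 6, search right half
lo=2, hi=2, mid=2, arr[mid]=6 -> Found target at index 2!

Binary search finds 6 at index 2 after 3 comparisons. The search repeatedly halves the search space by comparing with the middle element.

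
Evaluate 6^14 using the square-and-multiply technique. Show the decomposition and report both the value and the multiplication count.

Computing 6^14 by squaring (build up from 6^1; each line after the first costs one multiplication):

6^1 = 6
6^2 = (6^1)^2 = 6^2 = 36
6^3 = 6 * 6^2 = 6 * 36 = 216
6^6 = (6^3)^2 = 216^2 = 46656
6^7 = 6 * 6^6 = 6 * 46656 = 279936
6^14 = (6^7)^2 = 279936^2 = 78364164096

Result: 78364164096
Multiplications needed: 5 (5 lines after 6^1)

6^14 = 78364164096. Using exponentiation by squaring, this requires 5 multiplications. The key idea: if the exponent is even, square the half-power; if odd, multiply by the base once.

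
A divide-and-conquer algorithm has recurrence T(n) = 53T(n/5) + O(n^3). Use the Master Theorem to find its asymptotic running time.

Master Theorem for T(n) = 53T(n/5) + O(n^3):

a = 53, b = 5, c = 3
log_b(a) = log_5(53) = 2.4669

Case 3: c = 3 > log_5(53) = 2.4669
T(n) = O(n^3) = O(n^3)

For T(n) = 53T(n/5) + O(n^3): log_5(53) = 2.4669. This is Case 3 of the Master Theorem (c > log_b(a), work dominated by root), giving O(n^3).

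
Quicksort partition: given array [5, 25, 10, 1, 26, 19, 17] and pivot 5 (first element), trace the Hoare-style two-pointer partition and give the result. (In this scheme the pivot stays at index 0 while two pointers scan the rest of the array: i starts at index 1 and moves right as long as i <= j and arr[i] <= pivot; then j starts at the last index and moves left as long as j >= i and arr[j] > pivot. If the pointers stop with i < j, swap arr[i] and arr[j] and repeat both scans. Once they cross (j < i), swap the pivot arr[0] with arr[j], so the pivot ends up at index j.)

Hoare-style two-pointer partition with pivot = 5:

Initial array: [5, 25, 10, 1, 26, 19, 17]

Pointers start at i = 1, j = 6.
i stops at index 1 (arr[1]=25 > 5), j stops at index 3 (arr[3]=1 <= 5): swap arr[1] and arr[3], array becomes [5, 1, 10, 25, 26, 19, 17]
i ends at 2, j ends at 1: the pointers have crossed (j < i), so scanning stops.

Swap pivot arr[0] with arr[1] to place pivot at position 1: [1, 5, 10, 25, 26, 19, 17]
Pivot position: 1

After partitioning with pivot 5, the array becomes [1, 5, 10, 25, 26, 19, 17]. The pivot is placed at index 1. All elements to the left of the pivot are <= 5, and all elements to the right are > 5.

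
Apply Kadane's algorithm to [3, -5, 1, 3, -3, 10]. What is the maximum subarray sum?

Using Kadane's algorithm on [3, -5, 1, 3, -3, 10]:

Scanning through the array:
Position 1 (value -5): max_ending_here = -2, max_so_far = 3
Position 2 (value 1): max_ending_here = 1, max_so_far = 3
Position 3 (value 3): max_ending_here = 4, max_so_far = 4
Position 4 (value -3): max_ending_here = 1, max_so_far = 4
Position 5 (value 10): max_ending_here = 11, max_so_far = 11

Maximum subarray: [1, 3, -3, 10]
Maximum sum: 11

The maximum subarray is [1, 3, -3, 10] with sum 11. This subarray runs from index 2 to index 5.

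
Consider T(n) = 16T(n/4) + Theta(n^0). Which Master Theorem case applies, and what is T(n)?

Master Theorem for T(n) = 16T(n/4) + O(n^0):

a = 16, b = 4, c = 0
log_b(a) = log_4(16) = 2.0000

Case 1: c = 0 < log_4(16) = 2.0000
T(n) = O(n^(log_4 16)) = O(n^2)

For T(n) = 16T(n/4) + O(n^0): log_4(16) = 2.0000. This is Case 1 of the Master Theorem (c < log_b(a), work dominated by leaves), giving O(n^2).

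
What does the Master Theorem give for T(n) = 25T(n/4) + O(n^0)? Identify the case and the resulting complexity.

Master Theorem for T(n) = 25T(n/4) + O(n^0):

a = 25, b = 4, c = 0
log_b(a) = log_4(25) = 2.3219

Case 1: c = 0 < log_4(25) = 2.3219
T(n) = O(n^(log_4 25))

For T(n) = 25T(n/4) + O(n^0): log_4(25) = 2.3219. This is Case 1 of the Master Theorem (c < log_b(a), work dominated by leaves), giving O(n^(log_4 25)).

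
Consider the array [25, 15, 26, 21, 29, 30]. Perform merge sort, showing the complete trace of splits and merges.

Merge sort trace:

Split: [25, 15, 26, 21, 29, 30] -> [25, 15, 26] and [21, 29, 30]
  Split: [25, 15, 26] -> [25] and [15, 26]
    Split: [15, 26] -> [15] and [26]
    Merge: [15] + [26] -> [15, 26]
  Merge: [25] + [15, 26] -> [15, 25, 26]
  Split: [21, 29, 30] -> [21] and [29, 30]
    Split: [29, 30] -> [29] and [30]
    Merge: [29] + [30] -> [29, 30]
  Merge: [21] + [29, 30] -> [21, 29, 30]
Merge: [15, 25, 26] + [21, 29, 30] -> [15, 21, 25, 26, 29, 30]

Final sorted array: [15, 21, 25, 26, 29, 30]

The merge sort proceeds by recursively splitting the array and merging sorted halves.
After all merges, the sorted array is [15, 21, 25, 26, 29, 30].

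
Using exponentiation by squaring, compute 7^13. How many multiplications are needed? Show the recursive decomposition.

Computing 7^13 by squaring (build up from 7^1; each line after the first costs one multiplication):

7^1 = 7
7^2 = (7^1)^2 = 7^2 = 49
7^3 = 7 * 7^2 = 7 * 49 = 343
7^6 = (7^3)^2 = 343^2 = 117649
7^12 = (7^6)^2 = 117649^2 = 13841287201
7^13 = 7 * 7^12 = 7 * 13841287201 = 96889010407

Result: 96889010407
Multiplications needed: 5 (5 lines after 7^1)

7^13 = 96889010407. Using exponentiation by squaring, this requires 5 multiplications. The key idea: if the exponent is even, square the half-power; if odd, multiply by the base once.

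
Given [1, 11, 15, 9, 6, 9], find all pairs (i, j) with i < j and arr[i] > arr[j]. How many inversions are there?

Finding inversions in [1, 11, 15, 9, 6, 9]:

(1, 3): arr[1]=11 > arr[3]=9
(1, 4): arr[1]=11 > arr[4]=6
(1, 5): arr[1]=11 > arr[5]=9
(2, 3): arr[2]=15 > arr[3]=9
(2, 4): arr[2]=15 > arr[4]=6
(2, 5): arr[2]=15 > arr[5]=9
(3, 4): arr[3]=9 > arr[4]=6

Total inversions: 7

The array has 7 inversion(s): (1,3), (1,4), (1,5), (2,3), (2,4), (2,5), (3,4). Each pair (i,j) satisfies i < j and arr[i] > arr[j].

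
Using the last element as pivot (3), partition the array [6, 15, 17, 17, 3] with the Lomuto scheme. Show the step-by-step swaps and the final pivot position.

Lomuto partition with pivot = 3:

Initial array: [6, 15, 17, 17, 3]

arr[0]=6 > 3: no swap
arr[1]=15 > 3: no swap
arr[2]=17 > 3: no swap
arr[3]=17 > 3: no swap

Place pivot at position 0: [3, 15, 17, 17, 6]
Pivot position: 0

After partitioning with pivot 3, the array becomes [3, 15, 17, 17, 6]. The pivot is placed at index 0. All elements to the left of the pivot are <= 3, and all elements to the right are > 3.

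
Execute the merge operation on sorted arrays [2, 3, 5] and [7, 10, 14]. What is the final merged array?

Merging process:

Compare 2 vs 7: take 2 from left. Merged: [2]
Compare 3 vs 7: take 3 from left. Merged: [2, 3]
Compare 5 vs 7: take 5 from left. Merged: [2, 3, 5]
Append remaining from right: [7, 10, 14]. Merged: [2, 3, 5, 7, 10, 14]

Final merged array: [2, 3, 5, 7, 10, 14]
Total comparisons: 3

The merged array is [2, 3, 5, 7, 10, 14], requiring 3 comparisons. The merge step runs in O(n) time where n is the total number of elements.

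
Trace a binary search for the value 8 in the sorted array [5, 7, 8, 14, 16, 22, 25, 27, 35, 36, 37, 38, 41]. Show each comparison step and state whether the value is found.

Binary search for 8 in [5, 7, 8, 14, 16, 22, 25, 27, 35, 36, 37, 38, 41]:

lo=0, hi=12, mid=6, arr[mid]=25 -> 25 > 8, search left half
lo=0, hi=5, mid=2, arr[mid]=8 -> Found target at index 2!

Binary search finds 8 at index 2 after 2 comparisons. The search repeatedly halves the search space by comparing with the middle element.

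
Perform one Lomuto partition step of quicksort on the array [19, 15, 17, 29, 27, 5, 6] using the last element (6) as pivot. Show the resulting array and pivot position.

Lomuto partition with pivot = 6:

Initial array: [19, 15, 17, 29, 27, 5, 6]

arr[0]=19 > 6: no swap
arr[1]=15 > 6: no swap
arr[2]=17 > 6: no swap
arr[3]=29 > 6: no swap
arr[4]=27 > 6: no swap
arr[5]=5 <= 6: swap with position 0, array becomes [5, 15, 17, 29, 27, 19, 6]

Place pivot at position 1: [5, 6, 17, 29, 27, 19, 15]
Pivot position: 1

After partitioning with pivot 6, the array becomes [5, 6, 17, 29, 27, 19, 15]. The pivot is placed at index 1. All elements to the left of the pivot are <= 6, and all elements to the right are > 6.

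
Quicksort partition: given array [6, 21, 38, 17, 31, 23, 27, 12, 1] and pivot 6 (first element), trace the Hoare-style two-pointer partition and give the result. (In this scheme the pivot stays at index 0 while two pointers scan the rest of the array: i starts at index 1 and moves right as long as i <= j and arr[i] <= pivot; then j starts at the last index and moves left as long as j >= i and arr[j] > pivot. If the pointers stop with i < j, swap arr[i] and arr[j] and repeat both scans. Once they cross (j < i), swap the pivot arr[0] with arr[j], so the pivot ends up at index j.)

Hoare-style two-pointer partition with pivot = 6:

Initial array: [6, 21, 38, 17, 31, 23, 27, 12, 1]

Pointers start at i = 1, j = 8.
i stops at index 1 (arr[1]=21 > 6), j stops at index 8 (arr[8]=1 <= 6): swap arr[1] and arr[8], array becomes [6, 1, 38, 17, 31, 23, 27, 12, 21]
i ends at 2, j ends at 1: the pointers have crossed (j < i), so scanning stops.

Swap pivot arr[0] with arr[1] to place pivot at position 1: [1, 6, 38, 17, 31, 23, 27, 12, 21]
Pivot position: 1

After partitioning with pivot 6, the array becomes [1, 6, 38, 17, 31, 23, 27, 12, 21]. The pivot is placed at index 1. All elements to the left of the pivot are <= 6, and all elements to the right are > 6.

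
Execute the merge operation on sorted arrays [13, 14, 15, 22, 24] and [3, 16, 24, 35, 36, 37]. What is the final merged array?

Merging process:

Compare 13 vs 3: take 3 from right. Merged: [3]
Compare 13 vs 16: take 13 from left. Merged: [3, 13]
Compare 14 vs 16: take 14 from left. Merged: [3, 13, 14]
Compare 15 vs 16: take 15 from left. Merged: [3, 13, 14, 15]
Compare 22 vs 16: take 16 from right. Merged: [3, 13, 14, 15, 16]
Compare 22 vs 24: take 22 from left. Merged: [3, 13, 14, 15, 16, 22]
Compare 24 vs 24: take 24 from left. Merged: [3, 13, 14, 15, 16, 22, 24]
Append remaining from right: [24, 35, 36, 37]. Merged: [3, 13, 14, 15, 16, 22, 24, 24, 35, 36, 37]

Final merged array: [3, 13, 14, 15, 16, 22, 24, 24, 35, 36, 37]
Total comparisons: 7

The merged array is [3, 13, 14, 15, 16, 22, 24, 24, 35, 36, 37], requiring 7 comparisons. The merge step runs in O(n) time where n is the total number of elements.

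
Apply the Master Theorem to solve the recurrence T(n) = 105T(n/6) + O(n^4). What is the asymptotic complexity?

Master Theorem for T(n) = 105T(n/6) + O(n^4):

a = 105, b = 6, c = 4
log_b(a) = log_6(105) = 2.5974

Case 3: c = 4 > log_6(105) = 2.5974
T(n) = O(n^4) = O(n^4)

For T(n) = 105T(n/6) + O(n^4): log_6(105) = 2.5974. This is Case 3 of the Master Theorem (c > log_b(a), work dominated by root), giving O(n^4).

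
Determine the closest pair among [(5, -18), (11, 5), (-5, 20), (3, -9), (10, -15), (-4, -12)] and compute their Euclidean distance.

Computing all pairwise distances among 6 points:

d((5, -18), (11, 5)) = 23.7697
d((5, -18), (-5, 20)) = 39.2938
d((5, -18), (3, -9)) = 9.2195
d((5, -18), (10, -15)) = 5.831 <-- minimum
d((5, -18), (-4, -12)) = 10.8167
d((11, 5), (-5, 20)) = 21.9317
d((11, 5), (3, -9)) = 16.1245
d((11, 5), (10, -15)) = 20.025
d((11, 5), (-4, -12)) = 22.6716
d((-5, 20), (3, -9)) = 30.0832
d((-5, 20), (10, -15)) = 38.0789
d((-5, 20), (-4, -12)) = 32.0156
d((3, -9), (10, -15)) = 9.2195
d((3, -9), (-4, -12)) = 7.6158
d((10, -15), (-4, -12)) = 14.3178

Closest pair: (5, -18) and (10, -15) with distance 5.831

The closest pair is (5, -18) and (10, -15) with Euclidean distance 5.831. For 6 points, brute-force pairwise comparison is shown above. For large n, the divide-and-conquer algorithm (sort by x, recurse on halves, check the dividing strip) achieves O(n log n).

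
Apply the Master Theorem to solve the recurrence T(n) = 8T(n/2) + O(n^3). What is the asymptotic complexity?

Master Theorem for T(n) = 8T(n/2) + O(n^3):

a = 8, b = 2, c = 3
log_b(a) = log_2(8) = 3.0000

Case 2: c = 3 = log_2(8) = 3.0000
T(n) = O(n^3 log n) = O(n^3 log n)

For T(n) = 8T(n/2) + O(n^3): log_2(8) = 3.0000. This is Case 2 of the Master Theorem (c = log_b(a), equal work at all levels), giving O(n^3 log n).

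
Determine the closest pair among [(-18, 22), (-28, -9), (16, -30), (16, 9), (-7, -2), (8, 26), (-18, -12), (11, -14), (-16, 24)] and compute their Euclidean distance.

Computing all pairwise distances among 9 points:

d((-18, 22), (-28, -9)) = 32.573
d((-18, 22), (16, -30)) = 62.1289
d((-18, 22), (16, 9)) = 36.4005
d((-18, 22), (-7, -2)) = 26.4008
d((-18, 22), (8, 26)) = 26.3059
d((-18, 22), (-18, -12)) = 34.0
d((-18, 22), (11, -14)) = 46.2277
d((-18, 22), (-16, 24)) = 2.8284 <-- minimum
d((-28, -9), (16, -30)) = 48.7545
d((-28, -9), (16, 9)) = 47.5395
d((-28, -9), (-7, -2)) = 22.1359
d((-28, -9), (8, 26)) = 50.2096
d((-28, -9), (-18, -12)) = 10.4403
d((-28, -9), (11, -14)) = 39.3192
d((-28, -9), (-16, 24)) = 35.1141
d((16, -30), (16, 9)) = 39.0
d((16, -30), (-7, -2)) = 36.2353
d((16, -30), (8, 26)) = 56.5685
d((16, -30), (-18, -12)) = 38.4708
d((16, -30), (11, -14)) = 16.7631
d((16, -30), (-16, 24)) = 62.7694
d((16, 9), (-7, -2)) = 25.4951
d((16, 9), (8, 26)) = 18.7883
d((16, 9), (-18, -12)) = 39.9625
d((16, 9), (11, -14)) = 23.5372
d((16, 9), (-16, 24)) = 35.3412
d((-7, -2), (8, 26)) = 31.7648
d((-7, -2), (-18, -12)) = 14.8661
d((-7, -2), (11, -14)) = 21.6333
d((-7, -2), (-16, 24)) = 27.5136
d((8, 26), (-18, -12)) = 46.0435
d((8, 26), (11, -14)) = 40.1123
d((8, 26), (-16, 24)) = 24.0832
d((-18, -12), (11, -14)) = 29.0689
d((-18, -12), (-16, 24)) = 36.0555
d((11, -14), (-16, 24)) = 46.6154

Closest pair: (-18, 22) and (-16, 24) with distance 2.8284

The closest pair is (-18, 22) and (-16, 24) with Euclidean distance 2.8284. For 9 points, brute-force pairwise comparison is shown above. For large n, the divide-and-conquer algorithm (sort by x, recurse on halves, check the dividing strip) achieves O(n log n).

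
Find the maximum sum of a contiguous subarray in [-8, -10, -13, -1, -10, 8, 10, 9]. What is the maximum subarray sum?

Using Kadane's algorithm on [-8, -10, -13, -1, -10, 8, 10, 9]:

Scanning through the array:
Position 1 (value -10): max_ending_here = -10, max_so_far = -8
Position 2 (value -13): max_ending_here = -13, max_so_far = -8
Position 3 (value -1): max_ending_here = -1, max_so_far = -1
Position 4 (value -10): max_ending_here = -10, max_so_far = -1
Position 5 (value 8): max_ending_here = 8, max_so_far = 8
Position 6 (value 10): max_ending_here = 18, max_so_far = 18
Position 7 (value 9): max_ending_here = 27, max_so_far = 27

Maximum subarray: [8, 10, 9]
Maximum sum: 27

The maximum subarray is [8, 10, 9] with sum 27. This subarray runs from index 5 to index 7.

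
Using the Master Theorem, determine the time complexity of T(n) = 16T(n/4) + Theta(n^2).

Master Theorem for T(n) = 16T(n/4) + O(n^2):

a = 16, b = 4, c = 2
log_b(a) = log_4(16) = 2.0000

Case 2: c = 2 = log_4(16) = 2.0000
T(n) = O(n^2 log n) = O(n^2 log n)

For T(n) = 16T(n/4) + O(n^2): log_4(16) = 2.0000. This is Case 2 of the Master Theorem (c = log_b(a), equal work at all levels), giving O(n^2 log n).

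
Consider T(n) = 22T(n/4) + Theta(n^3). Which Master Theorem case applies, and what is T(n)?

Master Theorem for T(n) = 22T(n/4) + O(n^3):

a = 22, b = 4, c = 3
log_b(a) = log_4(22) = 2.2297

Case 3: c = 3 > log_4(22) = 2.2297
T(n) = O(n^3) = O(n^3)

For T(n) = 22T(n/4) + O(n^3): log_4(22) = 2.2297. This is Case 3 of the Master Theorem (c > log_b(a), work dominated by root), giving O(n^3).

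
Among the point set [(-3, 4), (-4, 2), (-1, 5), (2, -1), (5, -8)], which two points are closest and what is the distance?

Computing all pairwise distances among 5 points:

d((-3, 4), (-4, 2)) = 2.2361 <-- minimum
d((-3, 4), (-1, 5)) = 2.2361 <-- minimum
d((-3, 4), (2, -1)) = 7.0711
d((-3, 4), (5, -8)) = 14.4222
d((-4, 2), (-1, 5)) = 4.2426
d((-4, 2), (2, -1)) = 6.7082
d((-4, 2), (5, -8)) = 13.4536
d((-1, 5), (2, -1)) = 6.7082
d((-1, 5), (5, -8)) = 14.3178
d((2, -1), (5, -8)) = 7.6158

Minimum distance: 2.2361 (tie among 2 pairs: (-3, 4) and (-4, 2); (-3, 4) and (-1, 5))

The minimum Euclidean distance is 2.2361. There is a tie: 2 pairs achieve this minimum — (-3, 4) and (-4, 2); (-3, 4) and (-1, 5). Any of these is a valid closest pair. For 5 points, brute-force pairwise comparison is shown above. For large n, the divide-and-conquer algorithm (sort by x, recurse on halves, check the dividing strip) achieves O(n log n).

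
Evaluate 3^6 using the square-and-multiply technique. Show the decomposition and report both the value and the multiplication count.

Computing 3^6 by squaring (build up from 3^1; each line after the first costs one multiplication):

3^1 = 3
3^2 = (3^1)^2 = 3^2 = 9
3^3 = 3 * 3^2 = 3 * 9 = 27
3^6 = (3^3)^2 = 27^2 = 729

Result: 729
Multiplications needed: 3 (3 lines after 3^1)

3^6 = 729. Using exponentiation by squaring, this requires 3 multiplications. The key idea: if the exponent is even, square the half-power; if odd, multiply by the base once.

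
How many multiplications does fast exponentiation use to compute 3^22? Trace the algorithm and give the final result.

Computing 3^22 by squaring (build up from 3^1; each line after the first costs one multiplication):

3^1 = 3
3^2 = (3^1)^2 = 3^2 = 9
3^4 = (3^2)^2 = 9^2 = 81
3^5 = 3 * 3^4 = 3 * 81 = 243
3^10 = (3^5)^2 = 243^2 = 59049
3^11 = 3 * 3^10 = 3 * 59049 = 177147
3^22 = (3^11)^2 = 177147^2 = 31381059609

Result: 31381059609
Multiplications needed: 6 (6 lines after 3^1)

3^22 = 31381059609. Using exponentiation by squaring, this requires 6 multiplications. The key idea: if the exponent is even, square the half-power; if odd, multiply by the base once.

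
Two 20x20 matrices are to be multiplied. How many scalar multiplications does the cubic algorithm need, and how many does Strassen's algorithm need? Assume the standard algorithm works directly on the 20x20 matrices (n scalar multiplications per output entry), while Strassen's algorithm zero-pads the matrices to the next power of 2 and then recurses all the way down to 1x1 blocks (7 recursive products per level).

Matrix multiplication for 20x20 matrices:

Strassen's algorithm requires power-of-2 dimensions. Pad 20x20 to 32x32 (next power of 2).

Standard algorithm: 20^3 = 8000 multiplications
Strassen's algorithm: 7^(log2(32)) = 7^5 = 16807 multiplications
Difference: 8000 - 16807 = -8807 (Strassen uses MORE here due to padding overhead — for small or just-over-power-of-2 n, padding can outweigh the per-level savings)

Standard: 8000 multiplications (20^3). Strassen: 16807 multiplications (7^5, after padding to 32x32). Strassen reduces 8 recursive multiplications to 7 at each level.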